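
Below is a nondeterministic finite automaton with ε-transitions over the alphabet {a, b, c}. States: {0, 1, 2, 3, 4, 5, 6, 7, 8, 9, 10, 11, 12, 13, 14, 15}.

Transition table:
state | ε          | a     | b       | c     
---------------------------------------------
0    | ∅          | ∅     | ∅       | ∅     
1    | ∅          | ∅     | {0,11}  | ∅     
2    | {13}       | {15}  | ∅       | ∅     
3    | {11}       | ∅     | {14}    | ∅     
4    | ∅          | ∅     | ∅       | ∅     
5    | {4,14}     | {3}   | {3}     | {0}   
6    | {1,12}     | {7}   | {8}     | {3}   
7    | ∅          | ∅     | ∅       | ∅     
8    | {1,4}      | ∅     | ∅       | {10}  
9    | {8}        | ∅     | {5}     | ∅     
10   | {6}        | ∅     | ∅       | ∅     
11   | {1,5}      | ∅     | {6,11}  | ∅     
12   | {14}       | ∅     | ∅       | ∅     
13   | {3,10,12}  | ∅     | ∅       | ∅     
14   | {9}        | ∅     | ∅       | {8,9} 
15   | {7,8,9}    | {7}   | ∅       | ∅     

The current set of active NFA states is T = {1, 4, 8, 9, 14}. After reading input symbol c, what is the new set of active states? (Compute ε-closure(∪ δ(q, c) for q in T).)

8 on c → {10}.
14 on c → {8, 9}.
No c-transition from 1, 4, 9.
Union after reading c: {8, 9, 10}.
Now take the ε-closure:
From 8 via ε: add 1, 4.
From 10 via ε: add 6.
From 6 via ε: add 12.
From 12 via ε: add 14.
No new states can be added; the closed set is {1, 4, 6, 8, 9, 10, 12, 14}.

{1, 4, 6, 8, 9, 10, 12, 14}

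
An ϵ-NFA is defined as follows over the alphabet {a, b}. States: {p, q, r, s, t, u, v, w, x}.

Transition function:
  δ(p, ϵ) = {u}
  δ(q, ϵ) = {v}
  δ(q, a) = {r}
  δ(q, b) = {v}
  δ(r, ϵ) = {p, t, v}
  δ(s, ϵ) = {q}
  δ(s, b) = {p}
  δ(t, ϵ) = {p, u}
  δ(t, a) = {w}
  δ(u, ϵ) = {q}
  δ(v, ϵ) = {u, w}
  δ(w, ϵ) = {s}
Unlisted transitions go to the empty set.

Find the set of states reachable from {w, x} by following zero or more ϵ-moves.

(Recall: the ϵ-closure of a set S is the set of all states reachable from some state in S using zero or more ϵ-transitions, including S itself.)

{q, s, u, v, w, x}

Start with {w, x}.
From w via ϵ: add s.
From s via ϵ: add q.
From q via ϵ: add v.
From v via ϵ: add u.
No new states can be added; the closed set is {q, s, u, v, w, x}.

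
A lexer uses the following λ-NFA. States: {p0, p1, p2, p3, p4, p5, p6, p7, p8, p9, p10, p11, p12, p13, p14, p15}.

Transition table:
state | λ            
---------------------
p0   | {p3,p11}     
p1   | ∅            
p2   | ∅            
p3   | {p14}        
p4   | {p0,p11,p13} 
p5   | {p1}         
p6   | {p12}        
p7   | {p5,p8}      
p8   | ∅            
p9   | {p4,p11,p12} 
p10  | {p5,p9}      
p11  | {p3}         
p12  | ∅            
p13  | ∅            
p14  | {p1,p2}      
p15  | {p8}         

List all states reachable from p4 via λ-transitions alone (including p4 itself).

{p0, p1, p2, p3, p4, p11, p13, p14}

Start with {p4}.
From p4 via λ: add p0, p11, p13.
From p0 via λ: add p3.
From p3 via λ: add p14.
From p14 via λ: add p1, p2.
No new states can be added; the closed set is {p0, p1, p2, p3, p4, p11, p13, p14}.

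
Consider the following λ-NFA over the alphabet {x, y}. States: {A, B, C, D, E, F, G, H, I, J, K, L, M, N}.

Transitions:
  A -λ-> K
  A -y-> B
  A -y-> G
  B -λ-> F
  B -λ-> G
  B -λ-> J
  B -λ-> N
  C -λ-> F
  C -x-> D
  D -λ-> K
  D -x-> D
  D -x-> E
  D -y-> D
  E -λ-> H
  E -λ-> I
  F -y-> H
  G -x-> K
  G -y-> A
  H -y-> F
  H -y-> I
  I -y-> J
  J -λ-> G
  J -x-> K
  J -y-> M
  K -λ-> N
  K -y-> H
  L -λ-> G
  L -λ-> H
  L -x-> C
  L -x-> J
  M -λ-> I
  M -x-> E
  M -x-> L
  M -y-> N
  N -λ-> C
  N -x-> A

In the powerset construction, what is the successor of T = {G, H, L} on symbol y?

{A, C, F, I, K, N}

G on y → {A}.
H on y → {F, I}.
No y-transition from L.
Union after reading y: {A, F, I}.
Now take the λ-closure:
From A via λ: add K.
From K via λ: add N.
From N via λ: add C.
No new states can be added; the closed set is {A, C, F, I, K, N}.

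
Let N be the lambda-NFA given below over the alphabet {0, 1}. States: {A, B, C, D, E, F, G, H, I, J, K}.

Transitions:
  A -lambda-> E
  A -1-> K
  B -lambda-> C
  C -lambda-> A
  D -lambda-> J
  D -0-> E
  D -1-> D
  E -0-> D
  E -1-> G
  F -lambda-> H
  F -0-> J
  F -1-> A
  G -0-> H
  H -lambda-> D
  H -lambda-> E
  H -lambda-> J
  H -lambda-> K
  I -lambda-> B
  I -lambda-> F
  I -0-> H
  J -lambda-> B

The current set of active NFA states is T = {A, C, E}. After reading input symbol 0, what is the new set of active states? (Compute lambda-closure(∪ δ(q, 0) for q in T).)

E on 0 → {D}.
No 0-transition from A, C.
Union after reading 0: {D}.
Now take the lambda-closure:
From D via lambda: add J.
From J via lambda: add B.
From B via lambda: add C.
From C via lambda: add A.
From A via lambda: add E.
No new states can be added; the closed set is {A, B, C, D, E, J}.

{A, B, C, D, E, J}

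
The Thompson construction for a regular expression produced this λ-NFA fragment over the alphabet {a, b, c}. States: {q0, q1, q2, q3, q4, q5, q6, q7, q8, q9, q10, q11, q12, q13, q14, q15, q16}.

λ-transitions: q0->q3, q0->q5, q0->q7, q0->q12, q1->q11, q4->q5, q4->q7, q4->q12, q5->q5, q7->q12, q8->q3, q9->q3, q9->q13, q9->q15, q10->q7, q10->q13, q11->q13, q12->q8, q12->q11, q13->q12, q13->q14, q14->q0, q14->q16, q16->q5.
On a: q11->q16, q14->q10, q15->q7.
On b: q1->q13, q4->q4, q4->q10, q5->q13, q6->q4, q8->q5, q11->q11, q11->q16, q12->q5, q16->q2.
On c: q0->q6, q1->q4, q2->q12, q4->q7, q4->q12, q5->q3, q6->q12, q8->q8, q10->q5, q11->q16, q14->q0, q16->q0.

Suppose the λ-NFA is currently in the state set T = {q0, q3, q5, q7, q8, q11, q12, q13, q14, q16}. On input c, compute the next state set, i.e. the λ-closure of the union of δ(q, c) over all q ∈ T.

q0 on c → {q6}.
q5 on c → {q3}.
q8 on c → {q8}.
q11 on c → {q16}.
q14 on c → {q0}.
q16 on c → {q0}.
No c-transition from q3, q7, q12, q13.
Union after reading c: {q0, q3, q6, q8, q16}.
Now take the λ-closure:
From q0 via λ: add q5, q7, q12.
From q12 via λ: add q11.
From q11 via λ: add q13.
From q13 via λ: add q14.
No new states can be added; the closed set is {q0, q3, q5, q6, q7, q8, q11, q12, q13, q14, q16}.

{q0, q3, q5, q6, q7, q8, q11, q12, q13, q14, q16}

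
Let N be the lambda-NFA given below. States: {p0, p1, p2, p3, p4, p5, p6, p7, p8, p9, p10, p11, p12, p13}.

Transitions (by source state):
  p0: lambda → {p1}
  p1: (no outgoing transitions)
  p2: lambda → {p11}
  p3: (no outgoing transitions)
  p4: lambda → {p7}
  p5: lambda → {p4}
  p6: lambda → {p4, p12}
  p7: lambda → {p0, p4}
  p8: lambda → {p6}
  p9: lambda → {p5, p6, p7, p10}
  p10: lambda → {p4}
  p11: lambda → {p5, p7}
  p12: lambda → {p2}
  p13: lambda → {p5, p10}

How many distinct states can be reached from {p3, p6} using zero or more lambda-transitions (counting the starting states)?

Start with {p3, p6}.
From p6 via lambda: add p4, p12.
From p4 via lambda: add p7.
From p12 via lambda: add p2.
From p2 via lambda: add p11.
From p7 via lambda: add p0.
From p0 via lambda: add p1.
From p11 via lambda: add p5.
lambda-closure = {p0, p1, p2, p3, p4, p5, p6, p7, p11, p12}, which has 10 states.

10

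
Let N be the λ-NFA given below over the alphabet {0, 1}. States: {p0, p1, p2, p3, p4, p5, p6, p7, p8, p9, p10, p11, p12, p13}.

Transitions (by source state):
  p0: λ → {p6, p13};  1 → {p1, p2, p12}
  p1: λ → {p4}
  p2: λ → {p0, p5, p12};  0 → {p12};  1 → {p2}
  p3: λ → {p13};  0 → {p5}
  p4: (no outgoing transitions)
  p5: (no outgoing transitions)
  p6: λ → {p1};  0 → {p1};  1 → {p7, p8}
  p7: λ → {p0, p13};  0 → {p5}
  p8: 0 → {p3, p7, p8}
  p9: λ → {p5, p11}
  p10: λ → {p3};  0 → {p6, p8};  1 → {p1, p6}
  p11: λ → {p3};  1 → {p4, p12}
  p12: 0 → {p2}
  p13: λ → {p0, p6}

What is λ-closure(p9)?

Start with {p9}.
From p9 via λ: add p5, p11.
From p11 via λ: add p3.
From p3 via λ: add p13.
From p13 via λ: add p0, p6.
From p6 via λ: add p1.
From p1 via λ: add p4.
No new states can be added; the closed set is {p0, p1, p3, p4, p5, p6, p9, p11, p13}.

{p0, p1, p3, p4, p5, p6, p9, p11, p13}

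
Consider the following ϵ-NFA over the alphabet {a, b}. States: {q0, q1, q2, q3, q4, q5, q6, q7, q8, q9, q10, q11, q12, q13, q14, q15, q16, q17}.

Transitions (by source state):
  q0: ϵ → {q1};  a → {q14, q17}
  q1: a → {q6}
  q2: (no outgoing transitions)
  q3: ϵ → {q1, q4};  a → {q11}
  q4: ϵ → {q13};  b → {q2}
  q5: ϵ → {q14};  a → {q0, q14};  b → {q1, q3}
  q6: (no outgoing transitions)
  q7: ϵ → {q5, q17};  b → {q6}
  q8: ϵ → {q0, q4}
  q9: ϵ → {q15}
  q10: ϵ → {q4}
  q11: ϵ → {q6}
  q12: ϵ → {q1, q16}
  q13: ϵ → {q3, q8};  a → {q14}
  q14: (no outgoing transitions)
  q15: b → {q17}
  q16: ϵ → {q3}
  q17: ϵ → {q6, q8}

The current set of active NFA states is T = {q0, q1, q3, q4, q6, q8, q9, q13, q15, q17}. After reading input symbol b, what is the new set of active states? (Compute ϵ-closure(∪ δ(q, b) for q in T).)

{q0, q1, q2, q3, q4, q6, q8, q13, q17}

q4 on b → {q2}.
q15 on b → {q17}.
No b-transition from q0, q1, q3, q6, q8, q9, q13, q17.
Union after reading b: {q2, q17}.
Now take the ϵ-closure:
From q17 via ϵ: add q6, q8.
From q8 via ϵ: add q0, q4.
From q0 via ϵ: add q1.
From q4 via ϵ: add q13.
From q13 via ϵ: add q3.
No new states can be added; the closed set is {q0, q1, q2, q3, q4, q6, q8, q13, q17}.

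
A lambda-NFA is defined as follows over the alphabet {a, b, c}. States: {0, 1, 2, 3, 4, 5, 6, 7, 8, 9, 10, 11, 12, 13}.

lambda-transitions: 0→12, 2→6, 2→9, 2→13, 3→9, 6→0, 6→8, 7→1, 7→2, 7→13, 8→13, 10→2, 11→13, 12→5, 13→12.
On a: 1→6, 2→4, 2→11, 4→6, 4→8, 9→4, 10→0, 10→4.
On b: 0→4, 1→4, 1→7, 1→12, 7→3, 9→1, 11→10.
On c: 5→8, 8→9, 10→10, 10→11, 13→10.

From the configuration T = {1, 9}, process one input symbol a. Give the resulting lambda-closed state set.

{0, 4, 5, 6, 8, 12, 13}

1 on a → {6}.
9 on a → {4}.
Union after reading a: {4, 6}.
Now take the lambda-closure:
From 6 via lambda: add 0, 8.
From 0 via lambda: add 12.
From 8 via lambda: add 13.
From 12 via lambda: add 5.
No new states can be added; the closed set is {0, 4, 5, 6, 8, 12, 13}.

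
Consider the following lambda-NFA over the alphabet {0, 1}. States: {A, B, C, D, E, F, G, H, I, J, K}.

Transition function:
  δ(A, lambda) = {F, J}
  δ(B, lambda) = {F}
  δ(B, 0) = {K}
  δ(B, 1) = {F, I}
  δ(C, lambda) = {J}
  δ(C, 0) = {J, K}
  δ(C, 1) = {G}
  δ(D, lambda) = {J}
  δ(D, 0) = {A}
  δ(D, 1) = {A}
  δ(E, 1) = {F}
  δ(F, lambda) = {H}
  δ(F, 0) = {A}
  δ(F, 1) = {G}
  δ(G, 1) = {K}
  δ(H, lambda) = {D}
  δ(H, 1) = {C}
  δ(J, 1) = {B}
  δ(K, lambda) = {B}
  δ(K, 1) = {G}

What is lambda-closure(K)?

Start with {K}.
From K via lambda: add B.
From B via lambda: add F.
From F via lambda: add H.
From H via lambda: add D.
From D via lambda: add J.
No new states can be added; the closed set is {B, D, F, H, J, K}.

{B, D, F, H, J, K}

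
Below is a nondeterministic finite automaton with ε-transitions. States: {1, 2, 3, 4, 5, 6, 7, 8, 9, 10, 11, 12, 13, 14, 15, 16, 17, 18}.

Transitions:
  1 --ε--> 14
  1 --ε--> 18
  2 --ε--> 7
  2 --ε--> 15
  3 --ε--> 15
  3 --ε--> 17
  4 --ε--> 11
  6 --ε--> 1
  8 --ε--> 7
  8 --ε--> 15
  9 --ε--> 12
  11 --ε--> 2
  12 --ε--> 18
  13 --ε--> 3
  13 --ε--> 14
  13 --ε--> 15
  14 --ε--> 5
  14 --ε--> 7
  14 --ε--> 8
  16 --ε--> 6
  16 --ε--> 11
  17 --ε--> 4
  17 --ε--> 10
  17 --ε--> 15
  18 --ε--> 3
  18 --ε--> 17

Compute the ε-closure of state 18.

{2, 3, 4, 7, 10, 11, 15, 17, 18}

Start with {18}.
From 18 via ε: add 3, 17.
From 3 via ε: add 15.
From 17 via ε: add 4, 10.
From 4 via ε: add 11.
From 11 via ε: add 2.
From 2 via ε: add 7.
No new states can be added; the closed set is {2, 3, 4, 7, 10, 11, 15, 17, 18}.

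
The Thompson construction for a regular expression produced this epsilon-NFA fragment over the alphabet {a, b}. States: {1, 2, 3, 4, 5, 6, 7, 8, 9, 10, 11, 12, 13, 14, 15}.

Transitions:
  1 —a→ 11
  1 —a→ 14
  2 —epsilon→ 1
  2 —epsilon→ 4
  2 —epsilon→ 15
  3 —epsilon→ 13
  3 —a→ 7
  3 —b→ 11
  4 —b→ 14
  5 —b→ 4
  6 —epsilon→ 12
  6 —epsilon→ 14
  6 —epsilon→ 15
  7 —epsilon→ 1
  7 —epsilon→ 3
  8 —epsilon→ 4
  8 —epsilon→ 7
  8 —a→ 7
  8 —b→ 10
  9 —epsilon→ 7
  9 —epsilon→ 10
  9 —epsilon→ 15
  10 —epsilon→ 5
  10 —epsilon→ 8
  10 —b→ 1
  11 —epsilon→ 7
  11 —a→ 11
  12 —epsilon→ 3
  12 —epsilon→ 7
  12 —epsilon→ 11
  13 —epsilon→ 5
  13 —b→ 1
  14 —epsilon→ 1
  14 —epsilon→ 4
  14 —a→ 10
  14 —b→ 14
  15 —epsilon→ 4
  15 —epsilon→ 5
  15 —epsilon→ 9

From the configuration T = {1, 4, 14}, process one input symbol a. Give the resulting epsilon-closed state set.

1 on a → {11, 14}.
14 on a → {10}.
No a-transition from 4.
Union after reading a: {10, 11, 14}.
Now take the epsilon-closure:
From 10 via epsilon: add 5, 8.
From 11 via epsilon: add 7.
From 14 via epsilon: add 1, 4.
From 7 via epsilon: add 3.
From 3 via epsilon: add 13.
No new states can be added; the closed set is {1, 3, 4, 5, 7, 8, 10, 11, 13, 14}.

{1, 3, 4, 5, 7, 8, 10, 11, 13, 14}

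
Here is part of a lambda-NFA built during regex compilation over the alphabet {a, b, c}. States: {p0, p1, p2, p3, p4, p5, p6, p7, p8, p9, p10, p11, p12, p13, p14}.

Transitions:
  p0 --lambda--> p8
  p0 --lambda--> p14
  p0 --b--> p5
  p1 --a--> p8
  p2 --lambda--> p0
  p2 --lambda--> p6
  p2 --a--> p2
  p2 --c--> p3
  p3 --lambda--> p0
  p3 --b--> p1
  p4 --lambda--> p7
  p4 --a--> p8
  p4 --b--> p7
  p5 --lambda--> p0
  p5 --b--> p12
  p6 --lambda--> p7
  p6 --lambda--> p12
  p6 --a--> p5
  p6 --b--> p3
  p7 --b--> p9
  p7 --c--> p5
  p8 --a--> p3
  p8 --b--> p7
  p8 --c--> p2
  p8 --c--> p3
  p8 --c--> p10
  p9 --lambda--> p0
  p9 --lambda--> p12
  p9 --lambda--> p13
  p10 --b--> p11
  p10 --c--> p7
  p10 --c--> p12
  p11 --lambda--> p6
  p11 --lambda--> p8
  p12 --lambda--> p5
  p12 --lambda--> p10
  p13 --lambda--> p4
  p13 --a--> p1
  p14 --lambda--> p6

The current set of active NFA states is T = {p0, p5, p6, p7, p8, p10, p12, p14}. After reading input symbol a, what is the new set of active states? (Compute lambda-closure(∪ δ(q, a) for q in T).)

p6 on a → {p5}.
p8 on a → {p3}.
No a-transition from p0, p5, p7, p10, p12, p14.
Union after reading a: {p3, p5}.
Now take the lambda-closure:
From p3 via lambda: add p0.
From p0 via lambda: add p8, p14.
From p14 via lambda: add p6.
From p6 via lambda: add p7, p12.
From p12 via lambda: add p10.
No new states can be added; the closed set is {p0, p3, p5, p6, p7, p8, p10, p12, p14}.

{p0, p3, p5, p6, p7, p8, p10, p12, p14}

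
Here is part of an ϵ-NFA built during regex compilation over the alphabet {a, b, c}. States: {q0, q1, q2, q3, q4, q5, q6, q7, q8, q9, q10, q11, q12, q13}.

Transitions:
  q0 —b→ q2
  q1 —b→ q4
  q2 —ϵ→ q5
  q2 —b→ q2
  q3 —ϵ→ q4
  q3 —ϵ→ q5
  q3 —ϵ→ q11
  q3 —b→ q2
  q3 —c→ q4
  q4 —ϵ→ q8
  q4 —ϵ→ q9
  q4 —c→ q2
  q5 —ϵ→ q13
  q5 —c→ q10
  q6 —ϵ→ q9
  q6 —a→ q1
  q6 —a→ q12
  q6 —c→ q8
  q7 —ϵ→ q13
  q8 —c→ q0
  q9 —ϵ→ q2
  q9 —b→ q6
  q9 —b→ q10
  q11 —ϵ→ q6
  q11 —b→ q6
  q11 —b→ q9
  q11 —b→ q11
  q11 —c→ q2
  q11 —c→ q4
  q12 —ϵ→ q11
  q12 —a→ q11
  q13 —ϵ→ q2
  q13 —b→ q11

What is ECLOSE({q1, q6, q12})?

Start with {q1, q6, q12}.
From q6 via ϵ: add q9.
From q12 via ϵ: add q11.
From q9 via ϵ: add q2.
From q2 via ϵ: add q5.
From q5 via ϵ: add q13.
No new states can be added; the closed set is {q1, q2, q5, q6, q9, q11, q12, q13}.

{q1, q2, q5, q6, q9, q11, q12, q13}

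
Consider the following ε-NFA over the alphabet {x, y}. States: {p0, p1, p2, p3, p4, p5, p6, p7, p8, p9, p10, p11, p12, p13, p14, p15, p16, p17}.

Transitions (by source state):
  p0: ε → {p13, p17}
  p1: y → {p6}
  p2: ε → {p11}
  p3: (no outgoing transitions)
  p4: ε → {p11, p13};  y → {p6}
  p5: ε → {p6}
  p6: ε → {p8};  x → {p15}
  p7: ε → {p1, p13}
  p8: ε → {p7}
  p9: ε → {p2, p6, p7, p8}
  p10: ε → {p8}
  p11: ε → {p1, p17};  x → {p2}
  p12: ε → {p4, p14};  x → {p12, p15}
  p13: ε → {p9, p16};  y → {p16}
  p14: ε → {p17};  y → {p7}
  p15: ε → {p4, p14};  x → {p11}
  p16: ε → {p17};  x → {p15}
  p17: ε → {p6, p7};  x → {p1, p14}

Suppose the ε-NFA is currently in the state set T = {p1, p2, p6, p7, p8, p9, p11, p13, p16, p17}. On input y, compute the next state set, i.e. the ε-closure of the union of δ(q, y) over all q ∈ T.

{p1, p2, p6, p7, p8, p9, p11, p13, p16, p17}

p1 on y → {p6}.
p13 on y → {p16}.
No y-transition from p2, p6, p7, p8, p9, p11, p16, p17.
Union after reading y: {p6, p16}.
Now take the ε-closure:
From p6 via ε: add p8.
From p16 via ε: add p17.
From p8 via ε: add p7.
From p7 via ε: add p1, p13.
From p13 via ε: add p9.
From p9 via ε: add p2.
From p2 via ε: add p11.
No new states can be added; the closed set is {p1, p2, p6, p7, p8, p9, p11, p13, p16, p17}.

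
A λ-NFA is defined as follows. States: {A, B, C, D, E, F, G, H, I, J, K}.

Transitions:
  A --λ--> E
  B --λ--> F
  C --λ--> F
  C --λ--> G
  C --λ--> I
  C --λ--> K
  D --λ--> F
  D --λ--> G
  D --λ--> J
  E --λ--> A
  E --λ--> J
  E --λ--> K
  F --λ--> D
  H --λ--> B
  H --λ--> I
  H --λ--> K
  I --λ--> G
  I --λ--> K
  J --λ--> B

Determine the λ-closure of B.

{B, D, F, G, J}

Start with {B}.
From B via λ: add F.
From F via λ: add D.
From D via λ: add G, J.
No new states can be added; the closed set is {B, D, F, G, J}.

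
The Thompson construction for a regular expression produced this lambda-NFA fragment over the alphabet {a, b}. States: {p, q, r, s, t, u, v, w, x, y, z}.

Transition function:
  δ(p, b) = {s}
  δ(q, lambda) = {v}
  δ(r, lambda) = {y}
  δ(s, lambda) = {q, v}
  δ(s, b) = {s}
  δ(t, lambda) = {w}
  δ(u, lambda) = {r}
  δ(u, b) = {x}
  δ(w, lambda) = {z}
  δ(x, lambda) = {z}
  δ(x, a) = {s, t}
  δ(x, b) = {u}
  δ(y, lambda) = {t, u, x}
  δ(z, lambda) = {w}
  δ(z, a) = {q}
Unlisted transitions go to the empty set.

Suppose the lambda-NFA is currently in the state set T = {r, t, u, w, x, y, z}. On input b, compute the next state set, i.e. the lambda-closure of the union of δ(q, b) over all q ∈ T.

{r, t, u, w, x, y, z}

u on b → {x}.
x on b → {u}.
No b-transition from r, t, w, y, z.
Union after reading b: {u, x}.
Now take the lambda-closure:
From u via lambda: add r.
From x via lambda: add z.
From r via lambda: add y.
From z via lambda: add w.
From y via lambda: add t.
No new states can be added; the closed set is {r, t, u, w, x, y, z}.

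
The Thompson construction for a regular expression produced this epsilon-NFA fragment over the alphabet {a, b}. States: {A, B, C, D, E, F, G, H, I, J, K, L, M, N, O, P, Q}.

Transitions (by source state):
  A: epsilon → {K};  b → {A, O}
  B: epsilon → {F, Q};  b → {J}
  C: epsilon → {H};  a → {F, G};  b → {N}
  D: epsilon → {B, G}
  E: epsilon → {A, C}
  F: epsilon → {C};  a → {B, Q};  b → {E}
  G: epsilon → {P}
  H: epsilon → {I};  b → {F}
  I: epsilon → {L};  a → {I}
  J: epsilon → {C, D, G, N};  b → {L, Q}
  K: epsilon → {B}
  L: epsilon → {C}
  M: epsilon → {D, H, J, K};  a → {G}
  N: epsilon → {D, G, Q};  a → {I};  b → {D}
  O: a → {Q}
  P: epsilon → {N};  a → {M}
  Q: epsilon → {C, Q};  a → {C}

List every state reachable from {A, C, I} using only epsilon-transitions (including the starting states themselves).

Start with {A, C, I}.
From A via epsilon: add K.
From C via epsilon: add H.
From I via epsilon: add L.
From K via epsilon: add B.
From B via epsilon: add F, Q.
No new states can be added; the closed set is {A, B, C, F, H, I, K, L, Q}.

{A, B, C, F, H, I, K, L, Q}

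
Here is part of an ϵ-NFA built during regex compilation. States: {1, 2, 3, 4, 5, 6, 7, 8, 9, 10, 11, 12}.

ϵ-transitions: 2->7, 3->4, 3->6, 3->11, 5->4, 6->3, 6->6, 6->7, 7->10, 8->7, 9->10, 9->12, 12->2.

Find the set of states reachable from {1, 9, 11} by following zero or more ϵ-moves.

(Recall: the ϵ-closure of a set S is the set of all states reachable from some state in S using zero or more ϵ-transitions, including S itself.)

{1, 2, 7, 9, 10, 11, 12}

Start with {1, 9, 11}.
From 9 via ϵ: add 10, 12.
From 12 via ϵ: add 2.
From 2 via ϵ: add 7.
No new states can be added; the closed set is {1, 2, 7, 9, 10, 11, 12}.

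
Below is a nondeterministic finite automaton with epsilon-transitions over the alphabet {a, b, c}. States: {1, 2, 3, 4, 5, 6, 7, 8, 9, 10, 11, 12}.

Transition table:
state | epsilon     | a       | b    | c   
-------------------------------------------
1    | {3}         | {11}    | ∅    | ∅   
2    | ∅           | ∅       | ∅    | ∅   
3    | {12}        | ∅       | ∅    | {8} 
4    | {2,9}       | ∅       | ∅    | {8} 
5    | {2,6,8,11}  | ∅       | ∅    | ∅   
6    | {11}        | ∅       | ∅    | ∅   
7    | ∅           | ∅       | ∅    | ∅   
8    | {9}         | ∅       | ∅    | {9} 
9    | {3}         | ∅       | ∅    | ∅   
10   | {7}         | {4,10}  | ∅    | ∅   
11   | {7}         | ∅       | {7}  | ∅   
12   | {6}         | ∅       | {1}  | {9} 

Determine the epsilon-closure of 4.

Start with {4}.
From 4 via epsilon: add 2, 9.
From 9 via epsilon: add 3.
From 3 via epsilon: add 12.
From 12 via epsilon: add 6.
From 6 via epsilon: add 11.
From 11 via epsilon: add 7.
No new states can be added; the closed set is {2, 3, 4, 6, 7, 9, 11, 12}.

{2, 3, 4, 6, 7, 9, 11, 12}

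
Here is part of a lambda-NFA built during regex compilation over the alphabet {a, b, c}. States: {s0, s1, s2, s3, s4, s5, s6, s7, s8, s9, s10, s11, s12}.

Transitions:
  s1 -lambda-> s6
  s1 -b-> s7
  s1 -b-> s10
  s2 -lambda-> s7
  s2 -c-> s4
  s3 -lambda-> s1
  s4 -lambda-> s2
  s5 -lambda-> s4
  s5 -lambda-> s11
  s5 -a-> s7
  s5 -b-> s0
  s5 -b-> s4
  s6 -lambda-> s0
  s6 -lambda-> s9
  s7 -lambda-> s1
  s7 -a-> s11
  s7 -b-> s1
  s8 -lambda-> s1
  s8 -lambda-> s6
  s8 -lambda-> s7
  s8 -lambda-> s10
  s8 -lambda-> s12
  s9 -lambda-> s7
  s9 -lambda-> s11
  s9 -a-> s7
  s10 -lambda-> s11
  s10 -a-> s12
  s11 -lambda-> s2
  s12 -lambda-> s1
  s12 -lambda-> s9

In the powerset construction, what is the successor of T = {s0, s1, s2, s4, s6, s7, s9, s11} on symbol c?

s2 on c → {s4}.
No c-transition from s0, s1, s4, s6, s7, s9, s11.
Union after reading c: {s4}.
Now take the lambda-closure:
From s4 via lambda: add s2.
From s2 via lambda: add s7.
From s7 via lambda: add s1.
From s1 via lambda: add s6.
From s6 via lambda: add s0, s9.
From s9 via lambda: add s11.
No new states can be added; the closed set is {s0, s1, s2, s4, s6, s7, s9, s11}.

{s0, s1, s2, s4, s6, s7, s9, s11}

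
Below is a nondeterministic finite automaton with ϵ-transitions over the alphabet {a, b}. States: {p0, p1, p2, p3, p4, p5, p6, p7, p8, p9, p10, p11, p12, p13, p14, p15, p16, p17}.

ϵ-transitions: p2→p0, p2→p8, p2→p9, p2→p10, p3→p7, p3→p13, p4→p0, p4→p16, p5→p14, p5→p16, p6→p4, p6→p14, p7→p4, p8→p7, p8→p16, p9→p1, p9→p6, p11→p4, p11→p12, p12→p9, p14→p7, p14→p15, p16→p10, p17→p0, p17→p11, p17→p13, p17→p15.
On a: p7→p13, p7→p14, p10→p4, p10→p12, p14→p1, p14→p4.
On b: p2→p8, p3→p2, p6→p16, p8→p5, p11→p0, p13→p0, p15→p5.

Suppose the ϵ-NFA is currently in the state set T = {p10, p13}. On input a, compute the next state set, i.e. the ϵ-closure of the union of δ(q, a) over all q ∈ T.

p10 on a → {p4, p12}.
No a-transition from p13.
Union after reading a: {p4, p12}.
Now take the ϵ-closure:
From p4 via ϵ: add p0, p16.
From p12 via ϵ: add p9.
From p9 via ϵ: add p1, p6.
From p16 via ϵ: add p10.
From p6 via ϵ: add p14.
From p14 via ϵ: add p7, p15.
No new states can be added; the closed set is {p0, p1, p4, p6, p7, p9, p10, p12, p14, p15, p16}.

{p0, p1, p4, p6, p7, p9, p10, p12, p14, p15, p16}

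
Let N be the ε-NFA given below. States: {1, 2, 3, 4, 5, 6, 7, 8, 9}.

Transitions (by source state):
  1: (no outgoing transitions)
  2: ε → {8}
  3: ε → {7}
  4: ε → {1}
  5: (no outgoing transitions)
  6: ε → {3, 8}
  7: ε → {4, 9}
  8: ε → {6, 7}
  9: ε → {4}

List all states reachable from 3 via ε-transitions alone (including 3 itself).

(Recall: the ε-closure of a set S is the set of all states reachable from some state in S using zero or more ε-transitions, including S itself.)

Start with {3}.
From 3 via ε: add 7.
From 7 via ε: add 4, 9.
From 4 via ε: add 1.
No new states can be added; the closed set is {1, 3, 4, 7, 9}.

{1, 3, 4, 7, 9}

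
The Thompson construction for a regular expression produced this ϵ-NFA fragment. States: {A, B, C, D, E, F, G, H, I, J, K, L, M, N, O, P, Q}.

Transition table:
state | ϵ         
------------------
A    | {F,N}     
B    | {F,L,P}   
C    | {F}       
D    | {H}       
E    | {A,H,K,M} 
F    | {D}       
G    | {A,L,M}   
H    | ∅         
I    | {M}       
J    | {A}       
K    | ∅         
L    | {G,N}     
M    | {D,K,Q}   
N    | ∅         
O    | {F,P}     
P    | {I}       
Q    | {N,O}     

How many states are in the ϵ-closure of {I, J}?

12

Start with {I, J}.
From I via ϵ: add M.
From J via ϵ: add A.
From A via ϵ: add F, N.
From M via ϵ: add D, K, Q.
From D via ϵ: add H.
From Q via ϵ: add O.
From O via ϵ: add P.
ϵ-closure = {A, D, F, H, I, J, K, M, N, O, P, Q}, which has 12 states.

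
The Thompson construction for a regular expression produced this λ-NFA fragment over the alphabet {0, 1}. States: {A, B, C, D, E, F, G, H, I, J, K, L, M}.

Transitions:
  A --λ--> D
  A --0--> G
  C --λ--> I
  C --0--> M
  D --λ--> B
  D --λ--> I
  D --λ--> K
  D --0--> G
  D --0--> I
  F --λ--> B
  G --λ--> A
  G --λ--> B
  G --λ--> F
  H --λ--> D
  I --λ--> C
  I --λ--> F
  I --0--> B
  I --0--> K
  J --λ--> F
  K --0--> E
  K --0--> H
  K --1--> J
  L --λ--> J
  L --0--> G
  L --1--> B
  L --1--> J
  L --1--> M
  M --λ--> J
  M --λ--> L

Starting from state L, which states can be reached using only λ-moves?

{B, F, J, L}

Start with {L}.
From L via λ: add J.
From J via λ: add F.
From F via λ: add B.
No new states can be added; the closed set is {B, F, J, L}.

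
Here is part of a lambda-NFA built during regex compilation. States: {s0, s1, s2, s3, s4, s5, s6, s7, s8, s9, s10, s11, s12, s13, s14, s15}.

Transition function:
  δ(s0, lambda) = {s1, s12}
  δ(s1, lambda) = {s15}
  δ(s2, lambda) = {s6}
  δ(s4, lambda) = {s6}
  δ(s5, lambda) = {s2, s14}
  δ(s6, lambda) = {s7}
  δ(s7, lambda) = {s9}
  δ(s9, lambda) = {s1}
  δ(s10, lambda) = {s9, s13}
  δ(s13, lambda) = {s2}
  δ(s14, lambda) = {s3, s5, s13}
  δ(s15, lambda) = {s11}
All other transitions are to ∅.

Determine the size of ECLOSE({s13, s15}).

Start with {s13, s15}.
From s13 via lambda: add s2.
From s15 via lambda: add s11.
From s2 via lambda: add s6.
From s6 via lambda: add s7.
From s7 via lambda: add s9.
From s9 via lambda: add s1.
lambda-closure = {s1, s2, s6, s7, s9, s11, s13, s15}, which has 8 states.

8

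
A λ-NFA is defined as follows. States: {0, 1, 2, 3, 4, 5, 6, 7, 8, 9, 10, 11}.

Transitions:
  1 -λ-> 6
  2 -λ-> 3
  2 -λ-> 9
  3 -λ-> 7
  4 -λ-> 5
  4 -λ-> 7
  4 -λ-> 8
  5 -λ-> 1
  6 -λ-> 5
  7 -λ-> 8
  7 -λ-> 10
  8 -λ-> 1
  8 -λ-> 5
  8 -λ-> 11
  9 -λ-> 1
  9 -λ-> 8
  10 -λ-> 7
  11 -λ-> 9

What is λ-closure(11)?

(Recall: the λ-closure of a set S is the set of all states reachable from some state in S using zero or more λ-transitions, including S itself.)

Start with {11}.
From 11 via λ: add 9.
From 9 via λ: add 1, 8.
From 1 via λ: add 6.
From 8 via λ: add 5.
No new states can be added; the closed set is {1, 5, 6, 8, 9, 11}.

{1, 5, 6, 8, 9, 11}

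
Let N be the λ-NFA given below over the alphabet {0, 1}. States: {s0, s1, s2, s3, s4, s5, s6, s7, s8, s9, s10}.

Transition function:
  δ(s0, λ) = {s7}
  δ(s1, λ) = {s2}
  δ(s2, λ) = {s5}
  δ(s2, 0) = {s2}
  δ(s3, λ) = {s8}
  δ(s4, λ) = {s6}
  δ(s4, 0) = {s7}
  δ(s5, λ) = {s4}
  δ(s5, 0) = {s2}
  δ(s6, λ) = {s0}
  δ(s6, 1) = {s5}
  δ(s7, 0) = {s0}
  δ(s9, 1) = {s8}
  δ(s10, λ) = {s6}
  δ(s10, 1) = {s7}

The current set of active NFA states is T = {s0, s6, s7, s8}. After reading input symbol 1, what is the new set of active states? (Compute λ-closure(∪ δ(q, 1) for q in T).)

{s0, s4, s5, s6, s7}

s6 on 1 → {s5}.
No 1-transition from s0, s7, s8.
Union after reading 1: {s5}.
Now take the λ-closure:
From s5 via λ: add s4.
From s4 via λ: add s6.
From s6 via λ: add s0.
From s0 via λ: add s7.
No new states can be added; the closed set is {s0, s4, s5, s6, s7}.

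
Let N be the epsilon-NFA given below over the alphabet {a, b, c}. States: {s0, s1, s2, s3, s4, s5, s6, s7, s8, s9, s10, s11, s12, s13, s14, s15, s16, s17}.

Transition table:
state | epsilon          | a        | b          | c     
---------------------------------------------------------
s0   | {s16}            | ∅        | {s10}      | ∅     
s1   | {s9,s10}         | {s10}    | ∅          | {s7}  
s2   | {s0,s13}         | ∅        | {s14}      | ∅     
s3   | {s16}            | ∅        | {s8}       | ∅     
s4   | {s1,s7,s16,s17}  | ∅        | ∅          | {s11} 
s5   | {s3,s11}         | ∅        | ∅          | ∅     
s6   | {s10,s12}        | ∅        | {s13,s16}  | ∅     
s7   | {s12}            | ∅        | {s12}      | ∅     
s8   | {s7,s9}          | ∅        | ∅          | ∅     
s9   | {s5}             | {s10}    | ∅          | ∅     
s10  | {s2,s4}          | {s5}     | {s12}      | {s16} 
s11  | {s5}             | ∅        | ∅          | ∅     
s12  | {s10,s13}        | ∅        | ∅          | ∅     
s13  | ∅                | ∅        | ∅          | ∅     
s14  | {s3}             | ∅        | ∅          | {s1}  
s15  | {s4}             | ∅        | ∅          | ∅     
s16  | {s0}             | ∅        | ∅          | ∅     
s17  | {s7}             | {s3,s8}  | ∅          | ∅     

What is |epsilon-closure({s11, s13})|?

Start with {s11, s13}.
From s11 via epsilon: add s5.
From s5 via epsilon: add s3.
From s3 via epsilon: add s16.
From s16 via epsilon: add s0.
epsilon-closure = {s0, s3, s5, s11, s13, s16}, which has 6 states.

6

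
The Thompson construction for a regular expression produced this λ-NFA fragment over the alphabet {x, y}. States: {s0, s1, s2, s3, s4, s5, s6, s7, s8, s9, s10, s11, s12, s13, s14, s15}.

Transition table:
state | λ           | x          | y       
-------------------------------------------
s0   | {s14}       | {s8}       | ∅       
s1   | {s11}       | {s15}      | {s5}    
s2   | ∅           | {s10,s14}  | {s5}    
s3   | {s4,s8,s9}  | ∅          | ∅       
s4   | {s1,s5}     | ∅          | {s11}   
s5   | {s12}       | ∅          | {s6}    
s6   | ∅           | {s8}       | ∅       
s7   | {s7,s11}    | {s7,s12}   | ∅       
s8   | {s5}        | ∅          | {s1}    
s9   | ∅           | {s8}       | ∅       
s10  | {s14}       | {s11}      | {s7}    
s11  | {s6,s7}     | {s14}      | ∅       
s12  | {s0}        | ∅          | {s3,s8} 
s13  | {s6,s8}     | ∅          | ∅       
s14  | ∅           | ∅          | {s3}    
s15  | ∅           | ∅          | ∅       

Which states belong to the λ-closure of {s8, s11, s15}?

{s0, s5, s6, s7, s8, s11, s12, s14, s15}

Start with {s8, s11, s15}.
From s8 via λ: add s5.
From s11 via λ: add s6, s7.
From s5 via λ: add s12.
From s12 via λ: add s0.
From s0 via λ: add s14.
No new states can be added; the closed set is {s0, s5, s6, s7, s8, s11, s12, s14, s15}.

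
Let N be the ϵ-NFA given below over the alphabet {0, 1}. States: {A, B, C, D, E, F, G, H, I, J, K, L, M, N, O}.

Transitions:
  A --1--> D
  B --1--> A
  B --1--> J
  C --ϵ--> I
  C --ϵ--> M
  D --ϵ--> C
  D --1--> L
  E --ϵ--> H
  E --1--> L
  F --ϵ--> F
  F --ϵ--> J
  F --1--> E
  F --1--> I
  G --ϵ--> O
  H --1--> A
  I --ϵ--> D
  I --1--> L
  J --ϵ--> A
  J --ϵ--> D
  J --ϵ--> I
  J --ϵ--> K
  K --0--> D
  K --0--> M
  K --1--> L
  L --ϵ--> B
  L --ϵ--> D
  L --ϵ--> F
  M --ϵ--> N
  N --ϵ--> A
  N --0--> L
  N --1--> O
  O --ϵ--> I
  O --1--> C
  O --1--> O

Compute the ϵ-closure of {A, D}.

Start with {A, D}.
From D via ϵ: add C.
From C via ϵ: add I, M.
From M via ϵ: add N.
No new states can be added; the closed set is {A, C, D, I, M, N}.

{A, C, D, I, M, N}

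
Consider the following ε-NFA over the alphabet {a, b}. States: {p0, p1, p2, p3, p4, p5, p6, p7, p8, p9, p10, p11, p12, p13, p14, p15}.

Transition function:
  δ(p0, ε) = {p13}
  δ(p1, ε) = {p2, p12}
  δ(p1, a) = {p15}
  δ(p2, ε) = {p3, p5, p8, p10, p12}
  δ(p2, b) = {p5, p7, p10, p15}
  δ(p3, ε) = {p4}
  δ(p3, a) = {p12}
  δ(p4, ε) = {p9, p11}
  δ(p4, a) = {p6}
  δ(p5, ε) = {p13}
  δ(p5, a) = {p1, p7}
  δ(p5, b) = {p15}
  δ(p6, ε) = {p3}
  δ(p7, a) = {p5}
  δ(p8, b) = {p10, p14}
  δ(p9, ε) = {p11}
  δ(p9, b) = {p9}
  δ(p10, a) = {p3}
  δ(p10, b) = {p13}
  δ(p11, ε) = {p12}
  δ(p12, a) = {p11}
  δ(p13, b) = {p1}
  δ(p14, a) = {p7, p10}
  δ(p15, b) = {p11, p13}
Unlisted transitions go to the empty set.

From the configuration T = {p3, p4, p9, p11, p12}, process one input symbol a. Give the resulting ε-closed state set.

p3 on a → {p12}.
p4 on a → {p6}.
p12 on a → {p11}.
No a-transition from p9, p11.
Union after reading a: {p6, p11, p12}.
Now take the ε-closure:
From p6 via ε: add p3.
From p3 via ε: add p4.
From p4 via ε: add p9.
No new states can be added; the closed set is {p3, p4, p6, p9, p11, p12}.

{p3, p4, p6, p9, p11, p12}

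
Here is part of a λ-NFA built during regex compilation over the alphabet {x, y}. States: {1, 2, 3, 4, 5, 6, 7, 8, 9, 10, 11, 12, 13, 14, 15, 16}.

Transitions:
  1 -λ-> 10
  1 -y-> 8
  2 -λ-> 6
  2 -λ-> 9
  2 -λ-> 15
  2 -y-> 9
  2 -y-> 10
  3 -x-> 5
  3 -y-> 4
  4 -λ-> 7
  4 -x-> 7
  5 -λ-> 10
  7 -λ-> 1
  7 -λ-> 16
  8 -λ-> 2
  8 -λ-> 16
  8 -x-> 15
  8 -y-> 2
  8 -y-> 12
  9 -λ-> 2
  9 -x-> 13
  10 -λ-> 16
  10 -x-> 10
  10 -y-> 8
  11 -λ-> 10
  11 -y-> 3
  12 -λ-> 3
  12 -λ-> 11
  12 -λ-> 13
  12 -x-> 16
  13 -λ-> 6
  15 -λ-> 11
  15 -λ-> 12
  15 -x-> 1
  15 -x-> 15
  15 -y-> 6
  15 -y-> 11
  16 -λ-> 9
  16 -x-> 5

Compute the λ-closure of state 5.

{2, 3, 5, 6, 9, 10, 11, 12, 13, 15, 16}

Start with {5}.
From 5 via λ: add 10.
From 10 via λ: add 16.
From 16 via λ: add 9.
From 9 via λ: add 2.
From 2 via λ: add 6, 15.
From 15 via λ: add 11, 12.
From 12 via λ: add 3, 13.
No new states can be added; the closed set is {2, 3, 5, 6, 9, 10, 11, 12, 13, 15, 16}.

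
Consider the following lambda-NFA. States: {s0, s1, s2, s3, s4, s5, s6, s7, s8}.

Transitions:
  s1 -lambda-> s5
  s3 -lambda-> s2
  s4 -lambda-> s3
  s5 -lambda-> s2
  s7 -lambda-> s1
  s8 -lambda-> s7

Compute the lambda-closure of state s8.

Start with {s8}.
From s8 via lambda: add s7.
From s7 via lambda: add s1.
From s1 via lambda: add s5.
From s5 via lambda: add s2.
No new states can be added; the closed set is {s1, s2, s5, s7, s8}.

{s1, s2, s5, s7, s8}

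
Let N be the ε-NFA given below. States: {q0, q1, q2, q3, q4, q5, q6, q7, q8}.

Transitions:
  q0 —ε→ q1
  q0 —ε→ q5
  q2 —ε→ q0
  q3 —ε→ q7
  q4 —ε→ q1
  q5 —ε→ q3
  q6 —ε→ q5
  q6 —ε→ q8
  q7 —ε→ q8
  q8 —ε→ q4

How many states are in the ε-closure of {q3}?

5

Start with {q3}.
From q3 via ε: add q7.
From q7 via ε: add q8.
From q8 via ε: add q4.
From q4 via ε: add q1.
ε-closure = {q1, q3, q4, q7, q8}, which has 5 states.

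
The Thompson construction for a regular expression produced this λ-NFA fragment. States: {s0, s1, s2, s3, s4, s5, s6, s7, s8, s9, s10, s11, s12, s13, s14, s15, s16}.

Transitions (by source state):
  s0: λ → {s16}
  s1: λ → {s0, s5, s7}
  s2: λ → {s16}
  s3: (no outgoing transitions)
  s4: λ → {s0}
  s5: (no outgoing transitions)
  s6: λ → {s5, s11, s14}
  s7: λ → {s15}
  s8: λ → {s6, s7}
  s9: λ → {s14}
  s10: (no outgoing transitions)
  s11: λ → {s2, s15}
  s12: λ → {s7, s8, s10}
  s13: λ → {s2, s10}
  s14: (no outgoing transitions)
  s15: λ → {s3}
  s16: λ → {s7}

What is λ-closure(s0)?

{s0, s3, s7, s15, s16}

Start with {s0}.
From s0 via λ: add s16.
From s16 via λ: add s7.
From s7 via λ: add s15.
From s15 via λ: add s3.
No new states can be added; the closed set is {s0, s3, s7, s15, s16}.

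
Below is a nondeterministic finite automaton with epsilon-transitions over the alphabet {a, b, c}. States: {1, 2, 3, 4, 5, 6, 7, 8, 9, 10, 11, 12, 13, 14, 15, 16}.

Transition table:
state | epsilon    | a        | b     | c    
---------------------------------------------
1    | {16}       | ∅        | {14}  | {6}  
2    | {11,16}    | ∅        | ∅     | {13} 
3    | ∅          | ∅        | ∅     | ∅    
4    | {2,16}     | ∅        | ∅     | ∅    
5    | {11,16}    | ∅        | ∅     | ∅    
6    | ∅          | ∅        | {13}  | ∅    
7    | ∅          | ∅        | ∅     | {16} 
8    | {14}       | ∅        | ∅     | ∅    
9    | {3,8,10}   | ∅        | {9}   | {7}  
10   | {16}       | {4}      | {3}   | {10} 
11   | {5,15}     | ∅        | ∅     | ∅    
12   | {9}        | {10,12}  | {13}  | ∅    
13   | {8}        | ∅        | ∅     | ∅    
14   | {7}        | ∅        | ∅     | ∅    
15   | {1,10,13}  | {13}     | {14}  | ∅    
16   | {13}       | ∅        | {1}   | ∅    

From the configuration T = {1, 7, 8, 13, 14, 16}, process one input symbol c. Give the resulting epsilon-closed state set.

1 on c → {6}.
7 on c → {16}.
No c-transition from 8, 13, 14, 16.
Union after reading c: {6, 16}.
Now take the epsilon-closure:
From 16 via epsilon: add 13.
From 13 via epsilon: add 8.
From 8 via epsilon: add 14.
From 14 via epsilon: add 7.
No new states can be added; the closed set is {6, 7, 8, 13, 14, 16}.

{6, 7, 8, 13, 14, 16}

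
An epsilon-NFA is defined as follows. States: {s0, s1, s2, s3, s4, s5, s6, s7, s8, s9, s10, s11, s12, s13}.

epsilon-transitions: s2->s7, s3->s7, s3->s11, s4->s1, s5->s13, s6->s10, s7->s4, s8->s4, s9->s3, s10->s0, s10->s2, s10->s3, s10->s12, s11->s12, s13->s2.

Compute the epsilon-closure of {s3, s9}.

{s1, s3, s4, s7, s9, s11, s12}

Start with {s3, s9}.
From s3 via epsilon: add s7, s11.
From s7 via epsilon: add s4.
From s11 via epsilon: add s12.
From s4 via epsilon: add s1.
No new states can be added; the closed set is {s1, s3, s4, s7, s9, s11, s12}.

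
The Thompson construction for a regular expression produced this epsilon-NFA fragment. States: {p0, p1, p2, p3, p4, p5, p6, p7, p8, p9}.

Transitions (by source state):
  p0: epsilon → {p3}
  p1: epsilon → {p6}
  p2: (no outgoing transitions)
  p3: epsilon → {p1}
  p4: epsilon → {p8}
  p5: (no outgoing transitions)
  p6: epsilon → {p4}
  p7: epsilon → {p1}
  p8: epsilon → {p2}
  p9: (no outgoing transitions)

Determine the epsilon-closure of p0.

{p0, p1, p2, p3, p4, p6, p8}

Start with {p0}.
From p0 via epsilon: add p3.
From p3 via epsilon: add p1.
From p1 via epsilon: add p6.
From p6 via epsilon: add p4.
From p4 via epsilon: add p8.
From p8 via epsilon: add p2.
No new states can be added; the closed set is {p0, p1, p2, p3, p4, p6, p8}.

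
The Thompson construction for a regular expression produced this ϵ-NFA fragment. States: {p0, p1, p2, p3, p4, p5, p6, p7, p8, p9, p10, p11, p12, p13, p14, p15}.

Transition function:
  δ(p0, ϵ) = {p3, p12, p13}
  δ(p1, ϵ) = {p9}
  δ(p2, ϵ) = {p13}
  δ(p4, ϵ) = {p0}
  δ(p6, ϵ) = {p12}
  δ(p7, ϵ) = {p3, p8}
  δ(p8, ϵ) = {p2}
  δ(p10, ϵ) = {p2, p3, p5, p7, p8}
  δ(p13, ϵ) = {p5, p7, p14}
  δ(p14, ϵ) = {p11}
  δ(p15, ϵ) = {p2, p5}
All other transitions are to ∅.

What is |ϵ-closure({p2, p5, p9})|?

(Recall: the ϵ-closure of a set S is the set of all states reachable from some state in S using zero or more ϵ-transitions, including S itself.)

9

Start with {p2, p5, p9}.
From p2 via ϵ: add p13.
From p13 via ϵ: add p7, p14.
From p7 via ϵ: add p3, p8.
From p14 via ϵ: add p11.
ϵ-closure = {p2, p3, p5, p7, p8, p9, p11, p13, p14}, which has 9 states.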